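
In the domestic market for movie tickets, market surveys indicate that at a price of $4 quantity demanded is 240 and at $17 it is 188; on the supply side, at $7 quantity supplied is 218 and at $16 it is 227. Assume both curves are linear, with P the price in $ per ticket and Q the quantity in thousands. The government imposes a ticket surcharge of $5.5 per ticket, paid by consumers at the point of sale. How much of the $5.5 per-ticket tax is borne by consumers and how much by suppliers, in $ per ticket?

Demand slope: (188 − 240)/(17 − 4) = -4, so Qd = 256 − 4P.
Supply slope: (227 − 218)/(16 − 7) = 1, so Qs = P + 211.
Without the tax, 256 − 4P = P + 211 gives 5P = 45, so P* = $9 and Q* = 220.
With the tax collected from consumers, demand (in seller-price terms) shifts: Qd = 256 − 4(P + 5.5).
Solving gives Q = 215.6 with consumers paying $10.1 and suppliers receiving $4.6 (the $5.5 wedge).
Burden on consumers: $1.1; on suppliers: $4.4. (They sum to $5.5.)

Consumers bear $1.1 per ticket; suppliers bear $4.4 per ticket.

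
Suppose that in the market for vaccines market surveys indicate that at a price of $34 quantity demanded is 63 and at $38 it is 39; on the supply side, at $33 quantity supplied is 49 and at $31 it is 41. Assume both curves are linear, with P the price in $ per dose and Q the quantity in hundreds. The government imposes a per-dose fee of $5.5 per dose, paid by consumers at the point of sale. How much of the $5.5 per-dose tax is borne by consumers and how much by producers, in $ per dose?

Demand slope: (39 − 63)/(38 − 34) = -6, so Qd = 267 − 6P.
Supply slope: (41 − 49)/(31 − 33) = 4, so Qs = 4P − 83.
Before the tax: set 267 − 6P = 4P − 83 → P* = $35, Q* = 57.
With the tax collected from consumers, demand (in seller-price terms) shifts: Qd = 267 − 6(P + 5.5).
New equilibrium: consumers pay $37.2, producers receive $31.7, Q = 43.8. (Wedge: Pb − Ps = 5.5.)
Burden on consumers: $2.2; on producers: $3.3. (They sum to $5.5.)
The less price-elastic side of the market bears the larger share of a per-unit tax.

Consumers bear $2.2 per dose; producers bear $3.3 per dose.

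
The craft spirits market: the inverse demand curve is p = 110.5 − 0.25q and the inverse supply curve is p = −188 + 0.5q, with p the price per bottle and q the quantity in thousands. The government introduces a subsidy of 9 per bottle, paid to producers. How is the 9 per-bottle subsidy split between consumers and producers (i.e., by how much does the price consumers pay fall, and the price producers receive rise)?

Consumers gain 3 per bottle; producers gain 6 per bottle.

Inverting to q(p) form: qd = 442 − 4p; qs = 2p + 376.
Before the subsidy: set 442 − 4p = 2p + 376 → p* = 11, q* = 398.
With a per-unit subsidy paid to producers, each receives p + 9 per unit sold, so supply becomes qs = 2(p + 9) + 376.
Solving gives q = 410 with consumers paying 8 and producers receiving 17 (the 9 wedge).
Gain to consumers: 3; to producers: 6. (They sum to 9.)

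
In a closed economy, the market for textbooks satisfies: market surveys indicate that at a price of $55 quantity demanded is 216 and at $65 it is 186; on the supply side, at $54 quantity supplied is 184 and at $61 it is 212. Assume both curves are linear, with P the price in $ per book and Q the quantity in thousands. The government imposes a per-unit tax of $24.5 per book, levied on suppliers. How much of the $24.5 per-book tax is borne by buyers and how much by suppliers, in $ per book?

Buyers bear $14 per book; suppliers bear $10.5 per book.

Demand slope: (186 − 216)/(65 − 55) = -3, so Qd = 381 − 3P.
Supply slope: (212 − 184)/(61 − 54) = 4, so Qs = 4P − 32.
Without the tax, 381 − 3P = 4P − 32 gives 7P = 413, so P* = $59 and Q* = 204.
With the tax collected from suppliers, supply shifts: Qs = 4(P − 24.5) − 32.
New equilibrium: buyers pay $73, suppliers receive $48.5, Q = 162. (Wedge: Pb − Ps = 24.5.)
Burden on buyers: $14; on suppliers: $10.5. (They sum to $24.5.)
The less price-elastic side of the market bears the larger share of a per-unit tax.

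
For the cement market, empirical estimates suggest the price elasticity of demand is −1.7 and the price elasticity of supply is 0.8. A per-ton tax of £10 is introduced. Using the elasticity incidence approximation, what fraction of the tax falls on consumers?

Incidence ratio: consumers' share ≈ εs / (εs + |εd|) = 0.8 / (0.8 + 1.7) = 0.32.
Supply is the less elastic side, so consumers bear the smaller share.

Consumers' share ≈ 0.32.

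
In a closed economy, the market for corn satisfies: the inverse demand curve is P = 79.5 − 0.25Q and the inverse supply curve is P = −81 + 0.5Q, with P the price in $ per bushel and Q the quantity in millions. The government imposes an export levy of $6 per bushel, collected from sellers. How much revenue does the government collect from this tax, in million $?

Inverting to Q(P) form: Qd = 318 − 4P; Qs = 2P + 162.
Before the tax: set 318 − 4P = 2P + 162 → P* = $26, Q* = 214.
With the tax collected from sellers, supply shifts: Qs = 2(P − 6) + 162.
Solving gives Q = 206 with buyers paying $28 and sellers receiving $22 (the $6 wedge).
Revenue = t · Q = 6 · 206 = $1236.

Tax revenue = $1236 million.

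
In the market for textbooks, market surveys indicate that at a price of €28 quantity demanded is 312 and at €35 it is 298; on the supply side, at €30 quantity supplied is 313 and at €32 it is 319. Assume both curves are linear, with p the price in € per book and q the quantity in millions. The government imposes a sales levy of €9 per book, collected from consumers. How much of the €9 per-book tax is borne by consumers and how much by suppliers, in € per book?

Demand slope: (298 − 312)/(35 − 28) = -2, so qd = 368 − 2p.
Supply slope: (319 − 313)/(32 − 30) = 3, so qs = 3p + 223.
Before the tax: set 368 − 2p = 3p + 223 → p* = €29, q* = 310.
With the tax collected from consumers, demand (in seller-price terms) shifts: qd = 368 − 2(p + 9).
Solving gives q = 299.2 with consumers paying €34.4 and suppliers receiving €25.4 (the €9 wedge).
Burden on consumers: €5.4; on suppliers: €3.6. (They sum to €9.)
The less price-elastic side of the market bears the larger share of a per-unit tax.

Consumers bear €5.4 per book; suppliers bear €3.6 per book.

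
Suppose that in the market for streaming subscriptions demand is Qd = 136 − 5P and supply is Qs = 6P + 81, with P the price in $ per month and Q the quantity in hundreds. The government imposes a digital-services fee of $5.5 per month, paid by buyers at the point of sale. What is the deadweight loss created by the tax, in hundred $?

Without the tax, 136 − 5P = 6P + 81 gives 11P = 55, so P* = $5 and Q* = 111.
With the tax collected from buyers, demand (in seller-price terms) shifts: Qd = 136 − 5(P + 5.5).
New equilibrium: buyers pay $8, suppliers receive $2.5, Q = 96. (Wedge: Pb − Ps = 5.5.)
Quantity falls by |ΔQ| = |111 − 96| = 15.
DWL = ½ · t · |ΔQ| = ½ · 5.5 · 15 = $41.25.

Deadweight loss = $41.25 hundred.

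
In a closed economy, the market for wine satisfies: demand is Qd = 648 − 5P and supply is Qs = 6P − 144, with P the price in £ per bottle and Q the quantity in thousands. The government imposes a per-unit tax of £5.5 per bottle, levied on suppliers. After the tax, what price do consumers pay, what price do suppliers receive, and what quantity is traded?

Without the tax, 648 − 5P = 6P − 144 gives 11P = 792, so P* = £72 and Q* = 288.
With the tax collected from suppliers, supply shifts: Qs = 6(P − 5.5) − 144.
Solving gives Q = 273 with consumers paying £75 and suppliers receiving £69.5 (the £5.5 wedge).
The less price-elastic side of the market bears the larger share of a per-unit tax.

Consumers pay £75; suppliers receive £69.5; quantity = 273.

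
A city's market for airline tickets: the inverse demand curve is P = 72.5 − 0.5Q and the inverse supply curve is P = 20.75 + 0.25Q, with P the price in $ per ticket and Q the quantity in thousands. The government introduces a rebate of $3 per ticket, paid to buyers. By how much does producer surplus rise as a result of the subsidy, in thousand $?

Rewrite in direct form: Qd = 145 − 2P and Qs = 4P − 83.
Without the subsidy, 145 − 2P = 4P − 83 gives 6P = 228, so P* = $38 and Q* = 69.
With a per-unit subsidy paid to buyers, each effectively pays P − 3, so demand becomes Qd = 145 − 2(P − 3).
Solving gives Q = 73 with buyers paying $36 and producers receiving $39 (the $3 wedge).
ΔPS is the trapezoid between Q = 73 and Q = 69 of height $1: ½ · (69 + 73) · 1 = $71.

Producer surplus rises by $71 thousand.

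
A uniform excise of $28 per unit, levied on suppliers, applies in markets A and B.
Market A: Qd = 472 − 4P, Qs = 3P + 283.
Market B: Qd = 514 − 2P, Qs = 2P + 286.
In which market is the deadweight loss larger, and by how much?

Market A, by $280.

Market A: pre-tax P* = $27, Q* = 364; post-tax Q = 316; deadweight loss = $672.
Market B: pre-tax P* = $57, Q* = 400; post-tax Q = 372; deadweight loss = $392.
Difference: $672 vs $392 → market A is larger by $280.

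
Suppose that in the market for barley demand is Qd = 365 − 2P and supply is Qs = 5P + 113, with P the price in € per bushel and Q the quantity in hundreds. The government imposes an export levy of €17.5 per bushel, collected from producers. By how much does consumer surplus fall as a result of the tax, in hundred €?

Consumer surplus falls by €3506.25 hundred.

Before the tax: set 365 − 2P = 5P + 113 → P* = €36, Q* = 293.
With the tax collected from producers, supply shifts: Qs = 5(P − 17.5) + 113.
Solving gives Q = 268 with consumers paying €48.5 and producers receiving €31 (the €17.5 wedge).
ΔCS is the trapezoid between Q = 268 and Q = 293 of height €12.5: ½ · (293 + 268) · 12.5 = €3506.25.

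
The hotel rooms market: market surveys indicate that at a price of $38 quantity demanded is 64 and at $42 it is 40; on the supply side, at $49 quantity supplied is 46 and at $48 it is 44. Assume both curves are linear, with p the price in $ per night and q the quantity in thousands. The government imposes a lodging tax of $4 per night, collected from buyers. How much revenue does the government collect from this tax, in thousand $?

Demand slope: (40 − 64)/(42 − 38) = -6, so qd = 292 − 6p.
Supply slope: (44 − 46)/(48 − 49) = 2, so qs = 2p − 52.
Before the tax: set 292 − 6p = 2p − 52 → p* = $43, q* = 34.
With the tax collected from buyers, demand (in seller-price terms) shifts: qd = 292 − 6(p + 4).
Solving gives q = 28 with buyers paying $44 and sellers receiving $40 (the $4 wedge).
Revenue = t · Q = 4 · 28 = $112.

Tax revenue = $112 thousand.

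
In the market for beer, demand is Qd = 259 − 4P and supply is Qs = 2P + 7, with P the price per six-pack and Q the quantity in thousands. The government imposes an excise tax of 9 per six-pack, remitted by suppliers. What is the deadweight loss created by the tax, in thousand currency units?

Without the tax, 259 − 4P = 2P + 7 gives 6P = 252, so P* = 42 and Q* = 91.
With the tax collected from suppliers, supply shifts: Qs = 2(P − 9) + 7.
Solving gives Q = 79 with buyers paying 45 and suppliers receiving 36 (the 9 wedge).
Quantity falls by |ΔQ| = |91 − 79| = 12.
DWL = ½ · t · |ΔQ| = ½ · 9 · 12 = 54.

Deadweight loss = 54 thousand.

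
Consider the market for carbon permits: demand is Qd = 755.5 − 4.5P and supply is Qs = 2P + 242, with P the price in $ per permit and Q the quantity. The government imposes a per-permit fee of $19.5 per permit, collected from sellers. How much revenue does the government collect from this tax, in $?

Before the tax: set 755.5 − 4.5P = 2P + 242 → P* = $79, Q* = 400.
With the tax collected from sellers, supply shifts: Qs = 2(P − 19.5) + 242.
Solving gives Q = 373 with consumers paying $85 and sellers receiving $65.5 (the $19.5 wedge).
Revenue = t · Q = 19.5 · 373 = $7273.5.

Tax revenue = $7273.5.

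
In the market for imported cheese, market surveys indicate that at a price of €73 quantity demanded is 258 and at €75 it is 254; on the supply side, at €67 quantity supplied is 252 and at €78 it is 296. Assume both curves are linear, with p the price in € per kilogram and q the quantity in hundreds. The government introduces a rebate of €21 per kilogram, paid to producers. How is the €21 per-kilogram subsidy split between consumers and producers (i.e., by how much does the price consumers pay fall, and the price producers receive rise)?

Consumers gain €14 per kilogram; producers gain €7 per kilogram.

Demand slope: (254 − 258)/(75 − 73) = -2, so qd = 404 − 2p.
Supply slope: (296 − 252)/(78 − 67) = 4, so qs = 4p − 16.
Before the subsidy: set 404 − 2p = 4p − 16 → p* = €70, q* = 264.
With a per-unit subsidy paid to producers, each receives p + 21 per unit sold, so supply becomes qs = 4(p + 21) − 16.
Solving gives q = 292 with consumers paying €56 and producers receiving €77 (the €21 wedge).
Gain to consumers: €14; to producers: €7. (They sum to €21.)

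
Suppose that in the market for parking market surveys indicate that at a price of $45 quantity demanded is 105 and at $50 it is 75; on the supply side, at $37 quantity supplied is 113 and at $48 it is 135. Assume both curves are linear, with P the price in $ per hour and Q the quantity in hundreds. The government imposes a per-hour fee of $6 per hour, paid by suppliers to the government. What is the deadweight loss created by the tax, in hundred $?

Demand slope: (75 − 105)/(50 − 45) = -6, so Qd = 375 − 6P.
Supply slope: (135 − 113)/(48 − 37) = 2, so Qs = 2P + 39.
Without the tax, 375 − 6P = 2P + 39 gives 8P = 336, so P* = $42 and Q* = 123.
With the tax collected from suppliers, supply shifts: Qs = 2(P − 6) + 39.
New equilibrium: consumers pay $43.5, suppliers receive $37.5, Q = 114. (Wedge: Pb − Ps = 6.)
Quantity falls by |ΔQ| = |123 − 114| = 9.
DWL = ½ · t · |ΔQ| = ½ · 6 · 9 = $27.

Deadweight loss = $27 hundred.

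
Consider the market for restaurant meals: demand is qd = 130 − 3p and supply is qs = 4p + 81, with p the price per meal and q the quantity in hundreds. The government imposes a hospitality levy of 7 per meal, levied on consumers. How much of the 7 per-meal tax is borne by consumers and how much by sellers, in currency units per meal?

Consumers bear 4 per meal; sellers bear 3 per meal.

Before the tax: set 130 − 3p = 4p + 81 → p* = 7, q* = 109.
With the tax collected from consumers, demand (in seller-price terms) shifts: qd = 130 − 3(p + 7).
New equilibrium: consumers pay 11, sellers receive 4, q = 97. (Wedge: pb − ps = 7.)
Burden on consumers: 4; on sellers: 3. (They sum to 7.)
The less price-elastic side of the market bears the larger share of a per-unit tax.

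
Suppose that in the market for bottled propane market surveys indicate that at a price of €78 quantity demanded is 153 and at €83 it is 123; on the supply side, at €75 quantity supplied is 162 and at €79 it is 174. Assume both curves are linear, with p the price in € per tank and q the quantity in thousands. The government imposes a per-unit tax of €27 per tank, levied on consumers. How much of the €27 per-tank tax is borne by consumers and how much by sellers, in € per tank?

Demand slope: (123 − 153)/(83 − 78) = -6, so qd = 621 − 6p.
Supply slope: (174 − 162)/(79 − 75) = 3, so qs = 3p − 63.
Without the tax, 621 − 6p = 3p − 63 gives 9p = 684, so p* = €76 and q* = 165.
With the tax collected from consumers, demand (in seller-price terms) shifts: qd = 621 − 6(p + 27).
Solving gives q = 111 with consumers paying €85 and sellers receiving €58 (the €27 wedge).
Burden on consumers: €9; on sellers: €18. (They sum to €27.)

Consumers bear €9 per tank; sellers bear €18 per tank.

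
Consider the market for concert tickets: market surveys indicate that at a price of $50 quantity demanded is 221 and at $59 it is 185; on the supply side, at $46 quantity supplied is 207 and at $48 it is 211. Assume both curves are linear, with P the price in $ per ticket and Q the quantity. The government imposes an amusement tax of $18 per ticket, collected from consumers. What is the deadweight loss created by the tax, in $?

Deadweight loss = $216.

Demand slope: (185 − 221)/(59 − 50) = -4, so Qd = 421 − 4P.
Supply slope: (211 − 207)/(48 − 46) = 2, so Qs = 2P + 115.
Without the tax, 421 − 4P = 2P + 115 gives 6P = 306, so P* = $51 and Q* = 217.
With the tax collected from consumers, demand (in seller-price terms) shifts: Qd = 421 − 4(P + 18).
Solving gives Q = 193 with consumers paying $57 and producers receiving $39 (the $18 wedge).
Quantity falls by |ΔQ| = |217 − 193| = 24.
DWL = ½ · t · |ΔQ| = ½ · 18 · 24 = $216.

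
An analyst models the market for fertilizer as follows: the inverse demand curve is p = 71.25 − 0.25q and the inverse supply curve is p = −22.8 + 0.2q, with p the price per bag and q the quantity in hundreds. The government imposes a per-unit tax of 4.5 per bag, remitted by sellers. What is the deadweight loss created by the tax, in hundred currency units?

Inverting to q(p) form: qd = 285 − 4p; qs = 5p + 114.
Without the tax, 285 − 4p = 5p + 114 gives 9p = 171, so p* = 19 and q* = 209.
With the tax collected from sellers, supply shifts: qs = 5(p − 4.5) + 114.
Solving gives q = 199 with consumers paying 21.5 and sellers receiving 17 (the 4.5 wedge).
Quantity falls by |ΔQ| = |209 − 199| = 10.
DWL = ½ · t · |ΔQ| = ½ · 4.5 · 10 = 22.5.

Deadweight loss = 22.5 hundred.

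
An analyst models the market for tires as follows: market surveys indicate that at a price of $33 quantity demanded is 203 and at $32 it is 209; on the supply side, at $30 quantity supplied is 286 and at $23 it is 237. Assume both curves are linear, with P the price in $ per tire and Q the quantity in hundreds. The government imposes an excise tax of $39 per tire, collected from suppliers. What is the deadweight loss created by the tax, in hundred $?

Deadweight loss = $2457 hundred.

Demand slope: (209 − 203)/(32 − 33) = -6, so Qd = 401 − 6P.
Supply slope: (237 − 286)/(23 − 30) = 7, so Qs = 7P + 76.
Without the tax, 401 − 6P = 7P + 76 gives 13P = 325, so P* = $25 and Q* = 251.
With the tax collected from suppliers, supply shifts: Qs = 7(P − 39) + 76.
Solving gives Q = 125 with buyers paying $46 and suppliers receiving $7 (the $39 wedge).
Quantity falls by |ΔQ| = |251 − 125| = 126.
DWL = ½ · t · |ΔQ| = ½ · 39 · 126 = $2457.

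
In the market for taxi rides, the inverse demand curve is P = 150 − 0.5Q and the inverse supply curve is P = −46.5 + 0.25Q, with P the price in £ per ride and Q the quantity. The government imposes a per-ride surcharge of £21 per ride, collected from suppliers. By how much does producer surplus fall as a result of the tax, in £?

Producer surplus falls by £1736.

Rewrite in direct form: Qd = 300 − 2P and Qs = 4P + 186.
Without the tax, 300 − 2P = 4P + 186 gives 6P = 114, so P* = £19 and Q* = 262.
With the tax collected from suppliers, supply shifts: Qs = 4(P − 21) + 186.
New equilibrium: buyers pay £33, suppliers receive £12, Q = 234. (Wedge: Pb − Ps = 21.)
ΔPS is the trapezoid between Q = 234 and Q = 262 of height £7: ½ · (262 + 234) · 7 = £1736.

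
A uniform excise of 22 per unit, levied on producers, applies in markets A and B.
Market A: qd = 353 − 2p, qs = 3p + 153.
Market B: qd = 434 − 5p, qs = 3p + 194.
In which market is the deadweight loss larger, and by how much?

Market B, by 163.35.

Market A: pre-tax p* = 40, q* = 273; post-tax q = 246.6; deadweight loss = 290.4.
Market B: pre-tax p* = 30, q* = 284; post-tax q = 242.75; deadweight loss = 453.75.
Difference: 290.4 vs 453.75 → market B is larger by 163.35.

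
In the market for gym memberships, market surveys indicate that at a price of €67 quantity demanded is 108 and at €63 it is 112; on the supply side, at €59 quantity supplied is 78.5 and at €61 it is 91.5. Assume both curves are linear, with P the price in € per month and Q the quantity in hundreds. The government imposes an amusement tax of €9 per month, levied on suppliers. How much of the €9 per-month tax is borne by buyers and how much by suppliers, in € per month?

Buyers bear €7.8 per month; suppliers bear €1.2 per month.

Demand slope: (112 − 108)/(63 − 67) = -1, so Qd = 175 − P.
Supply slope: (91.5 − 78.5)/(61 − 59) = 6.5, so Qs = 6.5P − 305.
Without the tax, 175 − P = 6.5P − 305 gives 7.5P = 480, so P* = €64 and Q* = 111.
With the tax collected from suppliers, supply shifts: Qs = 6.5(P − 9) − 305.
Solving gives Q = 103.2 with buyers paying €71.8 and suppliers receiving €62.8 (the €9 wedge).
Burden on buyers: €7.8; on suppliers: €1.2. (They sum to €9.)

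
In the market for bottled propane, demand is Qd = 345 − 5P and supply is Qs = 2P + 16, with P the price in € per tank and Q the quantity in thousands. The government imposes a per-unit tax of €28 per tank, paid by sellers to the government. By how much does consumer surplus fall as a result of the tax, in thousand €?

Consumer surplus falls by €720 thousand.

Without the tax, 345 − 5P = 2P + 16 gives 7P = 329, so P* = €47 and Q* = 110.
With the tax collected from sellers, supply shifts: Qs = 2(P − 28) + 16.
Solving gives Q = 70 with buyers paying €55 and sellers receiving €27 (the €28 wedge).
ΔCS is the trapezoid between Q = 70 and Q = 110 of height €8: ½ · (110 + 70) · 8 = €720.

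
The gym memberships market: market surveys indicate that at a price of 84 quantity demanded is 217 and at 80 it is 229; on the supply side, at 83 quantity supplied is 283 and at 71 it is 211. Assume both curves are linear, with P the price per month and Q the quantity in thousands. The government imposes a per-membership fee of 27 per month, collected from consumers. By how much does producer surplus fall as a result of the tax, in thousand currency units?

Demand slope: (229 − 217)/(80 − 84) = -3, so Qd = 469 − 3P.
Supply slope: (211 − 283)/(71 − 83) = 6, so Qs = 6P − 215.
Without the tax, 469 − 3P = 6P − 215 gives 9P = 684, so P* = 76 and Q* = 241.
With the tax collected from consumers, demand (in seller-price terms) shifts: Qd = 469 − 3(P + 27).
Solving gives Q = 187 with consumers paying 94 and producers receiving 67 (the 27 wedge).
ΔPS is the trapezoid between Q = 187 and Q = 241 of height 9: ½ · (241 + 187) · 9 = 1926.

Producer surplus falls by 1926 thousand.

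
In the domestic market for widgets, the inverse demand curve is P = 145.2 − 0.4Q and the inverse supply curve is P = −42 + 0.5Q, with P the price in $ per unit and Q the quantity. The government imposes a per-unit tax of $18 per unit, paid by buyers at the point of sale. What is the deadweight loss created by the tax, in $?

Inverting to Q(P) form: Qd = 363 − 2.5P; Qs = 2P + 84.
Without the tax, 363 − 2.5P = 2P + 84 gives 4.5P = 279, so P* = $62 and Q* = 208.
With the tax collected from buyers, demand (in seller-price terms) shifts: Qd = 363 − 2.5(P + 18).
New equilibrium: buyers pay $70, producers receive $52, Q = 188. (Wedge: Pb − Ps = 18.)
Quantity falls by |ΔQ| = |208 − 188| = 20.
DWL = ½ · t · |ΔQ| = ½ · 18 · 20 = $180.

Deadweight loss = $180.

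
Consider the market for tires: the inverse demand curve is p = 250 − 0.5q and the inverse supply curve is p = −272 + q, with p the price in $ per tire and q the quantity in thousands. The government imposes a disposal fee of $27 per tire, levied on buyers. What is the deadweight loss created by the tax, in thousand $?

Deadweight loss = $243 thousand.

Inverting to q(p) form: qd = 500 − 2p; qs = p + 272.
Without the tax, 500 − 2p = p + 272 gives 3p = 228, so p* = $76 and q* = 348.
With the tax collected from buyers, demand (in seller-price terms) shifts: qd = 500 − 2(p + 27).
New equilibrium: buyers pay $85, producers receive $58, q = 330. (Wedge: pb − ps = 27.)
Quantity falls by |ΔQ| = |348 − 330| = 18.
DWL = ½ · t · |ΔQ| = ½ · 27 · 18 = $243.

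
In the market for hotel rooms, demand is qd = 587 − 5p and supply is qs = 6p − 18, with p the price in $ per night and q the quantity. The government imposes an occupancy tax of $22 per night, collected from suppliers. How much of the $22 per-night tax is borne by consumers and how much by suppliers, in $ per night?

Before the tax: set 587 − 5p = 6p − 18 → p* = $55, q* = 312.
With the tax collected from suppliers, supply shifts: qs = 6(p − 22) − 18.
New equilibrium: consumers pay $67, suppliers receive $45, q = 252. (Wedge: pb − ps = 22.)
Burden on consumers: $12; on suppliers: $10. (They sum to $22.)

Consumers bear $12 per night; suppliers bear $10 per night.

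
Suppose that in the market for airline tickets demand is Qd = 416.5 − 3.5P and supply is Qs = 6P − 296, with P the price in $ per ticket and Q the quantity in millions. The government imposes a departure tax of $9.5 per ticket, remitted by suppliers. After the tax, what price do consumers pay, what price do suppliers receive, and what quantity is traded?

Consumers pay $81; suppliers receive $71.5; quantity = 133.

Without the tax, 416.5 − 3.5P = 6P − 296 gives 9.5P = 712.5, so P* = $75 and Q* = 154.
With the tax collected from suppliers, supply shifts: Qs = 6(P − 9.5) − 296.
Solving gives Q = 133 with consumers paying $81 and suppliers receiving $71.5 (the $9.5 wedge).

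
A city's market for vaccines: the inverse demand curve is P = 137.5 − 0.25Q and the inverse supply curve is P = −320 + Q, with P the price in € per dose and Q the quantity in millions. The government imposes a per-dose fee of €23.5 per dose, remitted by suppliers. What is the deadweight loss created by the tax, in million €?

Inverting to Q(P) form: Qd = 550 − 4P; Qs = P + 320.
Without the tax, 550 − 4P = P + 320 gives 5P = 230, so P* = €46 and Q* = 366.
With the tax collected from suppliers, supply shifts: Qs = (P − 23.5) + 320.
Solving gives Q = 347.2 with consumers paying €50.7 and suppliers receiving €27.2 (the €23.5 wedge).
Quantity falls by |ΔQ| = |366 − 347.2| = 18.8.
DWL = ½ · t · |ΔQ| = ½ · 23.5 · 18.8 = €220.9.

Deadweight loss = €220.9 million.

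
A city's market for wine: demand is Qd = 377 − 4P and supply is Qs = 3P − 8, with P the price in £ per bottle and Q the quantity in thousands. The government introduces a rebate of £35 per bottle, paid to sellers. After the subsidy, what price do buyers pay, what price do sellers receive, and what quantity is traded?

Before the subsidy: set 377 − 4P = 3P − 8 → P* = £55, Q* = 157.
With a per-unit subsidy paid to sellers, each receives P + 35 per unit sold, so supply becomes Qs = 3(P + 35) − 8.
New equilibrium: buyers pay £40, sellers receive £75, Q = 217. (Wedge: Pb − Ps = −35.)

Buyers pay £40; sellers receive £75; quantity = 217.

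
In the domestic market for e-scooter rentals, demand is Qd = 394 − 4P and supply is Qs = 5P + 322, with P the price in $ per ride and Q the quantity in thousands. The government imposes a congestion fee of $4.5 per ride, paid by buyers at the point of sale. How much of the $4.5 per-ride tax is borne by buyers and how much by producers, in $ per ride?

Without the tax, 394 − 4P = 5P + 322 gives 9P = 72, so P* = $8 and Q* = 362.
With the tax collected from buyers, demand (in seller-price terms) shifts: Qd = 394 − 4(P + 4.5).
Solving gives Q = 352 with buyers paying $10.5 and producers receiving $6 (the $4.5 wedge).
Burden on buyers: $2.5; on producers: $2. (They sum to $4.5.)
The less price-elastic side of the market bears the larger share of a per-unit tax.

Buyers bear $2.5 per ride; producers bear $2 per ride.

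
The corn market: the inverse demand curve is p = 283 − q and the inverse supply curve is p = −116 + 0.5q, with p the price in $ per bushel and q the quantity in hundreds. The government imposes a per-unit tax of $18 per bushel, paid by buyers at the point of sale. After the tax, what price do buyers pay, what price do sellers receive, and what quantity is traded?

Buyers pay $29; sellers receive $11; quantity = 254.

Rewrite in direct form: qd = 283 − p and qs = 2p + 232.
Before the tax: set 283 − p = 2p + 232 → p* = $17, q* = 266.
With the tax collected from buyers, demand (in seller-price terms) shifts: qd = 283 − (p + 18).
Solving gives q = 254 with buyers paying $29 and sellers receiving $11 (the $18 wedge).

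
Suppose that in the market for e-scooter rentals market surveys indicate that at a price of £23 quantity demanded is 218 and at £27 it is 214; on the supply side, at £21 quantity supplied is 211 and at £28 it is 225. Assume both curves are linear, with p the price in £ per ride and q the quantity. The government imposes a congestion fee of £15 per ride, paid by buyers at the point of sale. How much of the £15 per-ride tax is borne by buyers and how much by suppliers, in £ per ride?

Demand slope: (214 − 218)/(27 − 23) = -1, so qd = 241 − p.
Supply slope: (225 − 211)/(28 − 21) = 2, so qs = 2p + 169.
Without the tax, 241 − p = 2p + 169 gives 3p = 72, so p* = £24 and q* = 217.
With the tax collected from buyers, demand (in seller-price terms) shifts: qd = 241 − (p + 15).
New equilibrium: buyers pay £34, suppliers receive £19, q = 207. (Wedge: pb − ps = 15.)
Burden on buyers: £10; on suppliers: £5. (They sum to £15.)
The less price-elastic side of the market bears the larger share of a per-unit tax.

Buyers bear £10 per ride; suppliers bear £5 per ride.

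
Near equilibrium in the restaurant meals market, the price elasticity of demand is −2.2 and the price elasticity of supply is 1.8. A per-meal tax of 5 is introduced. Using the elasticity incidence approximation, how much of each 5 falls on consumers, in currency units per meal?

Consumers bear ≈ 2.25 per meal.

Incidence ratio: consumers' share ≈ εs / (εs + |εd|) = 1.8 / (1.8 + 2.2) = 0.45.
So consumers bear ≈ 0.45 × 5 = 2.25; producers bear 2.75.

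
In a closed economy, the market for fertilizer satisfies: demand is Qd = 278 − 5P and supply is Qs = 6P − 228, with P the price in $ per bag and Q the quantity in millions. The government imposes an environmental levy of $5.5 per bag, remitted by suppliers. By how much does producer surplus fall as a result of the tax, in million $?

Producer surplus falls by $101.25 million.

Before the tax: set 278 − 5P = 6P − 228 → P* = $46, Q* = 48.
With the tax collected from suppliers, supply shifts: Qs = 6(P − 5.5) − 228.
Solving gives Q = 33 with consumers paying $49 and suppliers receiving $43.5 (the $5.5 wedge).
ΔPS is the trapezoid between Q = 33 and Q = 48 of height $2.5: ½ · (48 + 33) · 2.5 = $101.25.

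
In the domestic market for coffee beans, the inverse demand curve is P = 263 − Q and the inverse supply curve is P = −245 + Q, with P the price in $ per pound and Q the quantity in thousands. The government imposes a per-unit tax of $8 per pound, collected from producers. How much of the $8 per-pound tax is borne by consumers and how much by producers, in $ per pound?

Consumers bear $4 per pound; producers bear $4 per pound.

Inverting to Q(P) form: Qd = 263 − P; Qs = P + 245.
Before the tax: set 263 − P = P + 245 → P* = $9, Q* = 254.
With the tax collected from producers, supply shifts: Qs = (P − 8) + 245.
Solving gives Q = 250 with consumers paying $13 and producers receiving $5 (the $8 wedge).
Burden on consumers: $4; on producers: $4. (They sum to $8.)
The less price-elastic side of the market bears the larger share of a per-unit tax.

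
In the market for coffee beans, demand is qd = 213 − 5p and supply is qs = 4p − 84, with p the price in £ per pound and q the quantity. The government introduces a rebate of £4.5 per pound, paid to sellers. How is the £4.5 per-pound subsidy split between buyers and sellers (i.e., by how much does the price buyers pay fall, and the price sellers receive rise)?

Without the subsidy, 213 − 5p = 4p − 84 gives 9p = 297, so p* = £33 and q* = 48.
With a per-unit subsidy paid to sellers, each receives p + 4.5 per unit sold, so supply becomes qs = 4(p + 4.5) − 84.
Solving gives q = 58 with buyers paying £31 and sellers receiving £35.5 (the £4.5 wedge).
Gain to buyers: £2; to sellers: £2.5. (They sum to £4.5.)

Buyers gain £2 per pound; sellers gain £2.5 per pound.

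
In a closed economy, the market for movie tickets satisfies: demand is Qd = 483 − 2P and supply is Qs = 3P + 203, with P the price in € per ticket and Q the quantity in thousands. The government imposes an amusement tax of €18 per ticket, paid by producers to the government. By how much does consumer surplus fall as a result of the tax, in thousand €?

Consumer surplus falls by €3890.16 thousand.

Without the tax, 483 − 2P = 3P + 203 gives 5P = 280, so P* = €56 and Q* = 371.
With the tax collected from producers, supply shifts: Qs = 3(P − 18) + 203.
Solving gives Q = 349.4 with buyers paying €66.8 and producers receiving €48.8 (the €18 wedge).
ΔCS is the trapezoid between Q = 349.4 and Q = 371 of height €10.8: ½ · (371 + 349.4) · 10.8 = €3890.16.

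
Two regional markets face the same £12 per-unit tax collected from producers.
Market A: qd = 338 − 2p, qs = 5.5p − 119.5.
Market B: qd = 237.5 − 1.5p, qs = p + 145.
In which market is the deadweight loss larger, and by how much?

Market A: pre-tax p* = £61, q* = 216; post-tax q = 198.4; deadweight loss = £105.6.
Market B: pre-tax p* = £37, q* = 182; post-tax q = 174.8; deadweight loss = £43.2.
Difference: £105.6 vs £43.2 → market A is larger by £62.4.

Market A, by £62.4.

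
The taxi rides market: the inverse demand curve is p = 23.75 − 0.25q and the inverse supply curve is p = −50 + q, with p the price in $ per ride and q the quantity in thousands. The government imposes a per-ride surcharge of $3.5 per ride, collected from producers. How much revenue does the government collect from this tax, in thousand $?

Tax revenue = $196.7 thousand.

Inverting to q(p) form: qd = 95 − 4p; qs = p + 50.
Before the tax: set 95 − 4p = p + 50 → p* = $9, q* = 59.
With the tax collected from producers, supply shifts: qs = (p − 3.5) + 50.
New equilibrium: consumers pay $9.7, producers receive $6.2, q = 56.2. (Wedge: pb − ps = 3.5.)
Revenue = t · Q = 3.5 · 56.2 = $196.7.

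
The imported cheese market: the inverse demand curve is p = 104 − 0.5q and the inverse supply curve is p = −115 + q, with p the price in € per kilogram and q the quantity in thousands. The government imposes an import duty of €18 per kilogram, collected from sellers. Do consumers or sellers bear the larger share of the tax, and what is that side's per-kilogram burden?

Sellers bear the larger share: €12 per kilogram.

Rewrite in direct form: qd = 208 − 2p and qs = p + 115.
Before the tax: set 208 − 2p = p + 115 → p* = €31, q* = 146.
With the tax collected from sellers, supply shifts: qs = (p − 18) + 115.
Solving gives q = 134 with consumers paying €37 and sellers receiving €19 (the €18 wedge).
Per-kilogram burden: consumers €6, sellers €12.
Sellers take the larger share because supply is less price-elastic here (demand slope 2 vs supply slope 1).
The less price-elastic side of the market bears the larger share of a per-unit tax.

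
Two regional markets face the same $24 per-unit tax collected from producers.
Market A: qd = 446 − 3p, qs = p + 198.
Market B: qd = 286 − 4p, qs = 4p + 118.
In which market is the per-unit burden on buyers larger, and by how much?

Market A: pre-tax p* = $62, q* = 260; post-tax q = 242; per-unit burden on buyers = $6.
Market B: pre-tax p* = $21, q* = 202; post-tax q = 154; per-unit burden on buyers = $12.
Difference: $6 vs $12 → market B is larger by $6.

Market B, by $6.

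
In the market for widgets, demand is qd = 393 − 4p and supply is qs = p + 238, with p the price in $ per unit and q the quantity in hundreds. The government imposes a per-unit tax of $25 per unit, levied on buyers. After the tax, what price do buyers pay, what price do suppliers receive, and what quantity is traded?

Buyers pay $36; suppliers receive $11; quantity = 249.

Before the tax: set 393 − 4p = p + 238 → p* = $31, q* = 269.
With the tax collected from buyers, demand (in seller-price terms) shifts: qd = 393 − 4(p + 25).
New equilibrium: buyers pay $36, suppliers receive $11, q = 249. (Wedge: pb − ps = 25.)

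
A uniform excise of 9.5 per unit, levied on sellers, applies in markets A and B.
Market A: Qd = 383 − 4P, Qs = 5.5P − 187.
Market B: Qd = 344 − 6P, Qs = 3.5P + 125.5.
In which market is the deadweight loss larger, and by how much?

Market A, by 4.75.

Market A: pre-tax P* = 60, Q* = 143; post-tax Q = 121; deadweight loss = 104.5.
Market B: pre-tax P* = 23, Q* = 206; post-tax Q = 185; deadweight loss = 99.75.
Difference: 104.5 vs 99.75 → market A is larger by 4.75.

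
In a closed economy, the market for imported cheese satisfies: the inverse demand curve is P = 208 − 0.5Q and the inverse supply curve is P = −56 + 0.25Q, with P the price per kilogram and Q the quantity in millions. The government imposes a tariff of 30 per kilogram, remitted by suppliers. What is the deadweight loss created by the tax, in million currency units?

Inverting to Q(P) form: Qd = 416 − 2P; Qs = 4P + 224.
Without the tax, 416 − 2P = 4P + 224 gives 6P = 192, so P* = 32 and Q* = 352.
With the tax collected from suppliers, supply shifts: Qs = 4(P − 30) + 224.
New equilibrium: buyers pay 52, suppliers receive 22, Q = 312. (Wedge: Pb − Ps = 30.)
Quantity falls by |ΔQ| = |352 − 312| = 40.
DWL = ½ · t · |ΔQ| = ½ · 30 · 40 = 600.

Deadweight loss = 600 million.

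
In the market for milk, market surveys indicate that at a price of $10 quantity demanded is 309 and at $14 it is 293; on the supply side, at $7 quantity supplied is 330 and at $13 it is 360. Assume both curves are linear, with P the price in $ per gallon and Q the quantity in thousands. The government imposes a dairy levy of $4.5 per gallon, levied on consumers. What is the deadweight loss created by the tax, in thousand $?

Deadweight loss = $22.5 thousand.

Demand slope: (293 − 309)/(14 − 10) = -4, so Qd = 349 − 4P.
Supply slope: (360 − 330)/(13 − 7) = 5, so Qs = 5P + 295.
Before the tax: set 349 − 4P = 5P + 295 → P* = $6, Q* = 325.
With the tax collected from consumers, demand (in seller-price terms) shifts: Qd = 349 − 4(P + 4.5).
New equilibrium: consumers pay $8.5, producers receive $4, Q = 315. (Wedge: Pb − Ps = 4.5.)
Quantity falls by |ΔQ| = |325 − 315| = 10.
DWL = ½ · t · |ΔQ| = ½ · 4.5 · 10 = $22.5.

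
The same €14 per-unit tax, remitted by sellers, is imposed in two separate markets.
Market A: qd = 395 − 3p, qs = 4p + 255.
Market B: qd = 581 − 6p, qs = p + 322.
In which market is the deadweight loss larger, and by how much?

Market A: pre-tax p* = €20, q* = 335; post-tax q = 311; deadweight loss = €168.
Market B: pre-tax p* = €37, q* = 359; post-tax q = 347; deadweight loss = €84.
Difference: €168 vs €84 → market A is larger by €84.

Market A, by €84.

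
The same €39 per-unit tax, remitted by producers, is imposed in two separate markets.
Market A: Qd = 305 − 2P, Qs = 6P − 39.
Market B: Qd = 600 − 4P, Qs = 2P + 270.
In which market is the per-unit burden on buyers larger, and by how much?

Market A: pre-tax P* = €43, Q* = 219; post-tax Q = 160.5; per-unit burden on buyers = €29.25.
Market B: pre-tax P* = €55, Q* = 380; post-tax Q = 328; per-unit burden on buyers = €13.
Difference: €29.25 vs €13 → market A is larger by €16.25.

Market A, by €16.25.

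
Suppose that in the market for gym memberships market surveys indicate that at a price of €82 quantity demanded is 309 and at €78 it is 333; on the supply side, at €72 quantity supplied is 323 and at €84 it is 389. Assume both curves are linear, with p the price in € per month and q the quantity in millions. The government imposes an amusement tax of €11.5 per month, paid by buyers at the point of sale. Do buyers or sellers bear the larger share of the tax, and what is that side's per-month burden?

Demand slope: (333 − 309)/(78 − 82) = -6, so qd = 801 − 6p.
Supply slope: (389 − 323)/(84 − 72) = 5.5, so qs = 5.5p − 73.
Without the tax, 801 − 6p = 5.5p − 73 gives 11.5p = 874, so p* = €76 and q* = 345.
With the tax collected from buyers, demand (in seller-price terms) shifts: qd = 801 − 6(p + 11.5).
New equilibrium: buyers pay €81.5, sellers receive €70, q = 312. (Wedge: pb − ps = 11.5.)
Per-month burden: buyers €5.5, sellers €6.
Sellers take the larger share because supply is less price-elastic here (demand slope 6 vs supply slope 5.5).
The less price-elastic side of the market bears the larger share of a per-unit tax.

Sellers bear the larger share: €6 per month.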